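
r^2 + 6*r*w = r*(r + 6*w)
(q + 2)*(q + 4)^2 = q^3 + 10*q^2 + 32*q + 32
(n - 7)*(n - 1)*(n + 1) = n^3 - 7*n^2 - n + 7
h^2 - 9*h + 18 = (h - 6)*(h - 3)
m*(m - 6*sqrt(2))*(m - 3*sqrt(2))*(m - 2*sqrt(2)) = m^4 - 11*sqrt(2)*m^3 + 72*m^2 - 72*sqrt(2)*m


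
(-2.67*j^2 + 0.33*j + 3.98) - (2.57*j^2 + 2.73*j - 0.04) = -5.24*j^2 - 2.4*j + 4.02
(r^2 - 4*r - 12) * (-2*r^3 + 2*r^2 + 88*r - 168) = -2*r^5 + 10*r^4 + 104*r^3 - 544*r^2 - 384*r + 2016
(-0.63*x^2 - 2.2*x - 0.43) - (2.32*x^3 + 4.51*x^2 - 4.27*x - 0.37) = -2.32*x^3 - 5.14*x^2 + 2.07*x - 0.06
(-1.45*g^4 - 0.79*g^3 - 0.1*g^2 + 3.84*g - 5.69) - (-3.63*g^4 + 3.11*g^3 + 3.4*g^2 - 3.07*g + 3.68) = 2.18*g^4 - 3.9*g^3 - 3.5*g^2 + 6.91*g - 9.37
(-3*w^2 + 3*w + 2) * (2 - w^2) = 3*w^4 - 3*w^3 - 8*w^2 + 6*w + 4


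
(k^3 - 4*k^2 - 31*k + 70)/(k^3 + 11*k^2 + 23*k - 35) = (k^2 - 9*k + 14)/(k^2 + 6*k - 7)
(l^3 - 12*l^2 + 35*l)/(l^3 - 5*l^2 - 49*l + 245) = l/(l + 7)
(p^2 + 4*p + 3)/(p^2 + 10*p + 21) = (p + 1)/(p + 7)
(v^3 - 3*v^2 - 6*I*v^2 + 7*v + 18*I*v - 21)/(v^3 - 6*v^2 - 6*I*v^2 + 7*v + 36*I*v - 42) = (v - 3)/(v - 6)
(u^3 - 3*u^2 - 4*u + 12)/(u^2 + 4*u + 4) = (u^2 - 5*u + 6)/(u + 2)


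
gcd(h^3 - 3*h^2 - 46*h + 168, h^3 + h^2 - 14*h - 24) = h - 4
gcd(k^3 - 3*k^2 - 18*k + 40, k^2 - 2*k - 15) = k - 5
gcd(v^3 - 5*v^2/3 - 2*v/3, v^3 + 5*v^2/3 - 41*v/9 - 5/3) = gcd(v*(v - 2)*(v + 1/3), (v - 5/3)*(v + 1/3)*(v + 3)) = v + 1/3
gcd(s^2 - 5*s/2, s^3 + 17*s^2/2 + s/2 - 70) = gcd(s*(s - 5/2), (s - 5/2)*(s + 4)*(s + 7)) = s - 5/2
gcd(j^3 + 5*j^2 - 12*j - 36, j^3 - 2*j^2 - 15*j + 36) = j - 3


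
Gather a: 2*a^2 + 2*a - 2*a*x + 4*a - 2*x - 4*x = 2*a^2 + a*(6 - 2*x) - 6*x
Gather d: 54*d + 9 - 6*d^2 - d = -6*d^2 + 53*d + 9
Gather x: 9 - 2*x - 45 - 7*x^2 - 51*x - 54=-7*x^2 - 53*x - 90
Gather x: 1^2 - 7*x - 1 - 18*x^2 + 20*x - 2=-18*x^2 + 13*x - 2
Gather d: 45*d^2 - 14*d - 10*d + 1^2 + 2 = 45*d^2 - 24*d + 3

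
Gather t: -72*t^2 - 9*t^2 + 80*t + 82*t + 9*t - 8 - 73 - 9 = -81*t^2 + 171*t - 90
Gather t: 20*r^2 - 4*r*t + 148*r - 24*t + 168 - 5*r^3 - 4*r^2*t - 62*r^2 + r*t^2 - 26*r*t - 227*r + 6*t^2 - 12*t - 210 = -5*r^3 - 42*r^2 - 79*r + t^2*(r + 6) + t*(-4*r^2 - 30*r - 36) - 42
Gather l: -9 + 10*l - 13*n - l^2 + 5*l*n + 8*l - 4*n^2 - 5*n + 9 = -l^2 + l*(5*n + 18) - 4*n^2 - 18*n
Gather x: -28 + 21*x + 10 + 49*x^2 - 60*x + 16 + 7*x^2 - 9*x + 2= 56*x^2 - 48*x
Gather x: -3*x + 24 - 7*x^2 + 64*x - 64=-7*x^2 + 61*x - 40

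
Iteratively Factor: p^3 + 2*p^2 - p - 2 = (p + 1)*(p^2 + p - 2) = (p - 1)*(p + 1)*(p + 2)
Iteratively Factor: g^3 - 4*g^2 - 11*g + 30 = (g - 2)*(g^2 - 2*g - 15) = (g - 2)*(g + 3)*(g - 5)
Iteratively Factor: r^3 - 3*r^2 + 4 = (r - 2)*(r^2 - r - 2) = (r - 2)^2*(r + 1)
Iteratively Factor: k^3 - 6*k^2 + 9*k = (k - 3)*(k^2 - 3*k) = k*(k - 3)*(k - 3)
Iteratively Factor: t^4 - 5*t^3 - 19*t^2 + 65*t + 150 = (t - 5)*(t^3 - 19*t - 30) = (t - 5)^2*(t^2 + 5*t + 6) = (t - 5)^2*(t + 3)*(t + 2)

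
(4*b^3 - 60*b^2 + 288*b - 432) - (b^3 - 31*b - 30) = 3*b^3 - 60*b^2 + 319*b - 402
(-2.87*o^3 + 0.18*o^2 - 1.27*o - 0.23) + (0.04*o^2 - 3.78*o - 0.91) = -2.87*o^3 + 0.22*o^2 - 5.05*o - 1.14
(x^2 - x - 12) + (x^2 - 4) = 2*x^2 - x - 16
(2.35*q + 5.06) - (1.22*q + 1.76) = 1.13*q + 3.3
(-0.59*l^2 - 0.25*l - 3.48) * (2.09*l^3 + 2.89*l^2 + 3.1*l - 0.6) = -1.2331*l^5 - 2.2276*l^4 - 9.8247*l^3 - 10.4782*l^2 - 10.638*l + 2.088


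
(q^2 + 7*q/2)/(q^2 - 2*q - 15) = q*(2*q + 7)/(2*(q^2 - 2*q - 15))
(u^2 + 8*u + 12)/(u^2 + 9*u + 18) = (u + 2)/(u + 3)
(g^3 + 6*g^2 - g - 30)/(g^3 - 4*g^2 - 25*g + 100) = (g^2 + g - 6)/(g^2 - 9*g + 20)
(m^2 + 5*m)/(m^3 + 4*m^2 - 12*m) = (m + 5)/(m^2 + 4*m - 12)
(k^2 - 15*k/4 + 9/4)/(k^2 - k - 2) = (-k^2 + 15*k/4 - 9/4)/(-k^2 + k + 2)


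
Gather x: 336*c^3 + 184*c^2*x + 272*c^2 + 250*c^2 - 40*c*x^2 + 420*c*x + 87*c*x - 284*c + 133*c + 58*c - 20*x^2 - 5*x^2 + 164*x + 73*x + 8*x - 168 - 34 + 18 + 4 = 336*c^3 + 522*c^2 - 93*c + x^2*(-40*c - 25) + x*(184*c^2 + 507*c + 245) - 180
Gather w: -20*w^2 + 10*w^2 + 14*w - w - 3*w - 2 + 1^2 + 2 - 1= -10*w^2 + 10*w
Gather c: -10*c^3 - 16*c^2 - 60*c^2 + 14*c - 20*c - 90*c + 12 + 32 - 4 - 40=-10*c^3 - 76*c^2 - 96*c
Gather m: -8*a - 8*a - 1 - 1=-16*a - 2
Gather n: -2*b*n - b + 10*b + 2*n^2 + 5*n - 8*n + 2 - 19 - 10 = 9*b + 2*n^2 + n*(-2*b - 3) - 27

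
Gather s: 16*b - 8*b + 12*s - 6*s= 8*b + 6*s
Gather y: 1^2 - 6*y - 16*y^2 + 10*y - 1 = -16*y^2 + 4*y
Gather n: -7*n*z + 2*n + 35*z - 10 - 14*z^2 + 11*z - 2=n*(2 - 7*z) - 14*z^2 + 46*z - 12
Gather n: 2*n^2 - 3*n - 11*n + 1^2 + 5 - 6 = 2*n^2 - 14*n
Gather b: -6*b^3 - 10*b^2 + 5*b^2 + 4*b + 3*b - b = -6*b^3 - 5*b^2 + 6*b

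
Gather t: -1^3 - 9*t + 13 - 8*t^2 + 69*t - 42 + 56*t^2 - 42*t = 48*t^2 + 18*t - 30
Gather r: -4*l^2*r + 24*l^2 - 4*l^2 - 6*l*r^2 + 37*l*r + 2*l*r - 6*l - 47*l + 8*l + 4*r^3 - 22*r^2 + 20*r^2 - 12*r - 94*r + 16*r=20*l^2 - 45*l + 4*r^3 + r^2*(-6*l - 2) + r*(-4*l^2 + 39*l - 90)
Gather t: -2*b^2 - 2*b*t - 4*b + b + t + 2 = -2*b^2 - 3*b + t*(1 - 2*b) + 2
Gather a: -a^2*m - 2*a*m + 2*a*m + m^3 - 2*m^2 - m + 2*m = -a^2*m + m^3 - 2*m^2 + m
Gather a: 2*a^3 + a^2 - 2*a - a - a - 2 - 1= 2*a^3 + a^2 - 4*a - 3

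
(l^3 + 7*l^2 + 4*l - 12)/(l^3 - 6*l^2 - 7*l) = (-l^3 - 7*l^2 - 4*l + 12)/(l*(-l^2 + 6*l + 7))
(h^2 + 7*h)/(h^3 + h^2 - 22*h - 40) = h*(h + 7)/(h^3 + h^2 - 22*h - 40)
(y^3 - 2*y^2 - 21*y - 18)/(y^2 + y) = y - 3 - 18/y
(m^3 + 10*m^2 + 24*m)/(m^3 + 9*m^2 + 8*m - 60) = m*(m + 4)/(m^2 + 3*m - 10)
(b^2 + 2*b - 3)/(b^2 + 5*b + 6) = (b - 1)/(b + 2)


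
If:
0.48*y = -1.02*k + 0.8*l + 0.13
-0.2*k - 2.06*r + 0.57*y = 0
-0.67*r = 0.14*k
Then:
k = -2.47344559585492*y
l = -2.55364313471503*y - 0.1625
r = 0.516839378238342*y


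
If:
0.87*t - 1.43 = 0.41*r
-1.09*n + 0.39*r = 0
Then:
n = 0.759230252852987*t - 1.24793018572388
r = 2.1219512195122*t - 3.48780487804878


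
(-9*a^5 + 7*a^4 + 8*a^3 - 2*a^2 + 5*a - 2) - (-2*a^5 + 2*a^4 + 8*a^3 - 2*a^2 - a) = -7*a^5 + 5*a^4 + 6*a - 2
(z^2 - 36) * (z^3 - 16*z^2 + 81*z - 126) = z^5 - 16*z^4 + 45*z^3 + 450*z^2 - 2916*z + 4536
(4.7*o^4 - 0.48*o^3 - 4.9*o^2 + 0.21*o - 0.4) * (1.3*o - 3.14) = 6.11*o^5 - 15.382*o^4 - 4.8628*o^3 + 15.659*o^2 - 1.1794*o + 1.256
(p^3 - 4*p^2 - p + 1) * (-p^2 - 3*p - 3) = -p^5 + p^4 + 10*p^3 + 14*p^2 - 3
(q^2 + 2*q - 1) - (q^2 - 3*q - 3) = 5*q + 2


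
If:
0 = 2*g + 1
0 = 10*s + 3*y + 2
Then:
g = -1/2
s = -3*y/10 - 1/5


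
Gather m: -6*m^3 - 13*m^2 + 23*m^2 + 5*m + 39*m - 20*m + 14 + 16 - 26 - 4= -6*m^3 + 10*m^2 + 24*m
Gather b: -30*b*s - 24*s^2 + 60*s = -30*b*s - 24*s^2 + 60*s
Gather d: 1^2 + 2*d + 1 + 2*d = 4*d + 2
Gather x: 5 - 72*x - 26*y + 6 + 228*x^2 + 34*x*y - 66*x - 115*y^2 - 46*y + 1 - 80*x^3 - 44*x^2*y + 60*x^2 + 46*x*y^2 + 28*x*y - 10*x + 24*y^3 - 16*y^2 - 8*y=-80*x^3 + x^2*(288 - 44*y) + x*(46*y^2 + 62*y - 148) + 24*y^3 - 131*y^2 - 80*y + 12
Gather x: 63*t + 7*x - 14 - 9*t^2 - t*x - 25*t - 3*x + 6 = -9*t^2 + 38*t + x*(4 - t) - 8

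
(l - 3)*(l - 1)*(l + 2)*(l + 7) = l^4 + 5*l^3 - 19*l^2 - 29*l + 42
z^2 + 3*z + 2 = (z + 1)*(z + 2)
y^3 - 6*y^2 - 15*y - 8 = (y - 8)*(y + 1)^2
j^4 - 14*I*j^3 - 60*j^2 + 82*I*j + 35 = (j - 7*I)*(j - 5*I)*(j - I)^2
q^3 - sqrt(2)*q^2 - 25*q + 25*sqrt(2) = (q - 5)*(q + 5)*(q - sqrt(2))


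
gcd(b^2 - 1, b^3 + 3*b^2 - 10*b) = 1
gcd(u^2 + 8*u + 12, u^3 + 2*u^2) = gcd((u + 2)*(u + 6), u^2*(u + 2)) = u + 2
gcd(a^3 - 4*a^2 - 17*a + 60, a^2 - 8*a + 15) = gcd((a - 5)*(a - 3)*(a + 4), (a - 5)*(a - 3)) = a^2 - 8*a + 15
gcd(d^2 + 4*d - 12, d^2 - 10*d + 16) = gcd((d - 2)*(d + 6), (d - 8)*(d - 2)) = d - 2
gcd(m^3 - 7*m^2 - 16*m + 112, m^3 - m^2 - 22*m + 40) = m - 4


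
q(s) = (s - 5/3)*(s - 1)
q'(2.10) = 1.53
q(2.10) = 0.48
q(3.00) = 2.67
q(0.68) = 0.32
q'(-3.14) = -8.95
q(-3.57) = 23.93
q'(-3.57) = -9.81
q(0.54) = 0.52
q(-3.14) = 19.90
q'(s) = 2*s - 8/3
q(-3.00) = 18.67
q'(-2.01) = -6.69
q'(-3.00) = -8.67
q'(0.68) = -1.31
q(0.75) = 0.23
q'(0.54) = -1.59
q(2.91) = 2.37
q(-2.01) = 11.07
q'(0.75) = -1.17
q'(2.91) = 3.15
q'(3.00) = 3.33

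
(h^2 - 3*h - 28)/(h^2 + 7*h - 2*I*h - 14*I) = (h^2 - 3*h - 28)/(h^2 + h*(7 - 2*I) - 14*I)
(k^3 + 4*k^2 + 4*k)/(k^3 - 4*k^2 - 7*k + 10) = k*(k + 2)/(k^2 - 6*k + 5)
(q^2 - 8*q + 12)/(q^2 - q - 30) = (q - 2)/(q + 5)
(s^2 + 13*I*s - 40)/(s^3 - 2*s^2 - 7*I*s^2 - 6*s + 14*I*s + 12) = (s^2 + 13*I*s - 40)/(s^3 + s^2*(-2 - 7*I) + s*(-6 + 14*I) + 12)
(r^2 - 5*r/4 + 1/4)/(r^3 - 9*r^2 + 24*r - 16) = (r - 1/4)/(r^2 - 8*r + 16)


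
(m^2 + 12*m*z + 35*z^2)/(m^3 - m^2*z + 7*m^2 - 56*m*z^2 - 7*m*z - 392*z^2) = (-m - 5*z)/(-m^2 + 8*m*z - 7*m + 56*z)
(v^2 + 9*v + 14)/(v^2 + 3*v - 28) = (v + 2)/(v - 4)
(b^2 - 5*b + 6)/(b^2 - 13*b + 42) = (b^2 - 5*b + 6)/(b^2 - 13*b + 42)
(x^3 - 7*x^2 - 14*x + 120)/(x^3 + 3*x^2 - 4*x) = (x^2 - 11*x + 30)/(x*(x - 1))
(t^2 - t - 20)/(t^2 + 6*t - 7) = (t^2 - t - 20)/(t^2 + 6*t - 7)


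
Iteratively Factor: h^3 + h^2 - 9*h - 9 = (h + 3)*(h^2 - 2*h - 3) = (h - 3)*(h + 3)*(h + 1)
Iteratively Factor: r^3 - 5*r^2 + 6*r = (r)*(r^2 - 5*r + 6) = r*(r - 2)*(r - 3)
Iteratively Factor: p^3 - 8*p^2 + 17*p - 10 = (p - 5)*(p^2 - 3*p + 2) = (p - 5)*(p - 1)*(p - 2)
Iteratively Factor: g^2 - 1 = (g + 1)*(g - 1)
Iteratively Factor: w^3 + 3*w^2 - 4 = (w + 2)*(w^2 + w - 2) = (w + 2)^2*(w - 1)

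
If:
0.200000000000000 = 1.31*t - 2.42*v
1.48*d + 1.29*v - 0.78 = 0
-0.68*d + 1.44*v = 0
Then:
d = 0.37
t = 0.48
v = 0.18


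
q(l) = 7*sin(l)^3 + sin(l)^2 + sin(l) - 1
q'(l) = 21*sin(l)^2*cos(l) + 2*sin(l)*cos(l) + cos(l)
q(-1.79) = -7.53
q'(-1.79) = -4.14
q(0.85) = 3.28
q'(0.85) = 9.47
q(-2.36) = -3.65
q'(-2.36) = -7.11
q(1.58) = 8.00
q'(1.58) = -0.22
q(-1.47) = -7.90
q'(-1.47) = 1.99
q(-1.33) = -7.44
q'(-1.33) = 4.50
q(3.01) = -0.84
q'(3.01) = -1.61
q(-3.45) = -0.41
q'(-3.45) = -3.37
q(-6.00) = -0.49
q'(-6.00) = 3.07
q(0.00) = -1.00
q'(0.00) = 1.00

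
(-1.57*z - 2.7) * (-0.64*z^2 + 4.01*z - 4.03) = 1.0048*z^3 - 4.5677*z^2 - 4.4999*z + 10.881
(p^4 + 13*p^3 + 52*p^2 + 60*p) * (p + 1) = p^5 + 14*p^4 + 65*p^3 + 112*p^2 + 60*p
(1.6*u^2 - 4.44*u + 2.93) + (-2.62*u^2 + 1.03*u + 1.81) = -1.02*u^2 - 3.41*u + 4.74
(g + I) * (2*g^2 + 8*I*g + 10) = 2*g^3 + 10*I*g^2 + 2*g + 10*I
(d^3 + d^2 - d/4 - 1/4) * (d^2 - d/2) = d^5 + d^4/2 - 3*d^3/4 - d^2/8 + d/8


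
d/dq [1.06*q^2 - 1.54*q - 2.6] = 2.12*q - 1.54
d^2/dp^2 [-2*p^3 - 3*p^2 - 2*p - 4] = -12*p - 6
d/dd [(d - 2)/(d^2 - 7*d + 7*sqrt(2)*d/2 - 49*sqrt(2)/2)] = 2*(2*d^2 - 14*d + 7*sqrt(2)*d - (d - 2)*(4*d - 14 + 7*sqrt(2)) - 49*sqrt(2))/(2*d^2 - 14*d + 7*sqrt(2)*d - 49*sqrt(2))^2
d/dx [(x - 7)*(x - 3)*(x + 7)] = 3*x^2 - 6*x - 49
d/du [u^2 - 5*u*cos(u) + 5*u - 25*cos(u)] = 5*u*sin(u) + 2*u + 25*sin(u) - 5*cos(u) + 5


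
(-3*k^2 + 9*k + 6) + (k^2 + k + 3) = -2*k^2 + 10*k + 9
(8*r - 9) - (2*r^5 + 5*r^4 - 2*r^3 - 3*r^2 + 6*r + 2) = -2*r^5 - 5*r^4 + 2*r^3 + 3*r^2 + 2*r - 11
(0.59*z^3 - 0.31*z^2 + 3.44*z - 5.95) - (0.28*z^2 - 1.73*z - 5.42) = 0.59*z^3 - 0.59*z^2 + 5.17*z - 0.53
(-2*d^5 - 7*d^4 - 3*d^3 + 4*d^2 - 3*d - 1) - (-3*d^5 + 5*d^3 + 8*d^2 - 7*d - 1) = d^5 - 7*d^4 - 8*d^3 - 4*d^2 + 4*d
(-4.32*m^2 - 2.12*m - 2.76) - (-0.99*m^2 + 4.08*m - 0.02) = -3.33*m^2 - 6.2*m - 2.74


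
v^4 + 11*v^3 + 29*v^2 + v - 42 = (v - 1)*(v + 2)*(v + 3)*(v + 7)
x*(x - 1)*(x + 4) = x^3 + 3*x^2 - 4*x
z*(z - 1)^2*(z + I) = z^4 - 2*z^3 + I*z^3 + z^2 - 2*I*z^2 + I*z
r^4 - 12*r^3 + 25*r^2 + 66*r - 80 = (r - 8)*(r - 5)*(r - 1)*(r + 2)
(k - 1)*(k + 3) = k^2 + 2*k - 3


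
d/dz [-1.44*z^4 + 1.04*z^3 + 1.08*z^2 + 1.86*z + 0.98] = -5.76*z^3 + 3.12*z^2 + 2.16*z + 1.86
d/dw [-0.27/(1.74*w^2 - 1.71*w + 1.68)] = (0.9396*w - 0.4617)/(1.74*w^2 - 1.71*w + 1.68)^2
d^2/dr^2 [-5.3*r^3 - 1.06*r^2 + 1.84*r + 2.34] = -31.8*r - 2.12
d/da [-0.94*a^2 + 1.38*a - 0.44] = 1.38 - 1.88*a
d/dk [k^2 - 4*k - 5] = 2*k - 4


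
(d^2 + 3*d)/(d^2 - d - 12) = d/(d - 4)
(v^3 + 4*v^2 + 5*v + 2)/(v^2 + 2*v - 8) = (v^3 + 4*v^2 + 5*v + 2)/(v^2 + 2*v - 8)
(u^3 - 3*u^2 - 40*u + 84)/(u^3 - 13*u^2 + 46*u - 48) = (u^2 - u - 42)/(u^2 - 11*u + 24)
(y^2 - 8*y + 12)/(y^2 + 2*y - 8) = (y - 6)/(y + 4)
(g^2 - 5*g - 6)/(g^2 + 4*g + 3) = (g - 6)/(g + 3)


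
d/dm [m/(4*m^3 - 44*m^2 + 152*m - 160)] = (m^3 - 11*m^2 - m*(3*m^2 - 22*m + 38) + 38*m - 40)/(4*(m^3 - 11*m^2 + 38*m - 40)^2)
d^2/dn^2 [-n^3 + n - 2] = -6*n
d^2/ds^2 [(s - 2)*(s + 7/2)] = 2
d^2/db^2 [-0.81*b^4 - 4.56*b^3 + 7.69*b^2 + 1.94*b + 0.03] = -9.72*b^2 - 27.36*b + 15.38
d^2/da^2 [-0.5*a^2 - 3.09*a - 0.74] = -1.00000000000000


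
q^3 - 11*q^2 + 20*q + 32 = (q - 8)*(q - 4)*(q + 1)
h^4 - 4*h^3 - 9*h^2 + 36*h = h*(h - 4)*(h - 3)*(h + 3)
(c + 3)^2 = c^2 + 6*c + 9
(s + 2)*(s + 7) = s^2 + 9*s + 14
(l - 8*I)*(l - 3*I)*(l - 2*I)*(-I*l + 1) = -I*l^4 - 12*l^3 + 33*I*l^2 + 2*l + 48*I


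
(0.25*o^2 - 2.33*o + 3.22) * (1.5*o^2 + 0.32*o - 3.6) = 0.375*o^4 - 3.415*o^3 + 3.1844*o^2 + 9.4184*o - 11.592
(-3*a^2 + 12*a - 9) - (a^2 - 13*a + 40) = -4*a^2 + 25*a - 49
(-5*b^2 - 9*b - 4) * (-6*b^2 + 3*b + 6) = 30*b^4 + 39*b^3 - 33*b^2 - 66*b - 24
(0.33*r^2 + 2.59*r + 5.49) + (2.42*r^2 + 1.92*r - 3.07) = 2.75*r^2 + 4.51*r + 2.42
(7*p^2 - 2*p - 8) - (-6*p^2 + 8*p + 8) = 13*p^2 - 10*p - 16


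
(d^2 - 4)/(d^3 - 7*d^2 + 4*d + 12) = (d + 2)/(d^2 - 5*d - 6)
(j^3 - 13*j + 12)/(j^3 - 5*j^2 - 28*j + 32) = (j - 3)/(j - 8)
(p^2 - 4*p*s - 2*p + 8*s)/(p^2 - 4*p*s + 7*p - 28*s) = (p - 2)/(p + 7)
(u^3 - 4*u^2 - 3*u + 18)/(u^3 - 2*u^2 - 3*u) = (u^2 - u - 6)/(u*(u + 1))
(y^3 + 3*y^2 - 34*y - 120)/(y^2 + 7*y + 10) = (y^2 - 2*y - 24)/(y + 2)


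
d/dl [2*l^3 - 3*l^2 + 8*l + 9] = 6*l^2 - 6*l + 8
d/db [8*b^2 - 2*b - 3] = 16*b - 2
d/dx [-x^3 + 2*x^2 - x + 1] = -3*x^2 + 4*x - 1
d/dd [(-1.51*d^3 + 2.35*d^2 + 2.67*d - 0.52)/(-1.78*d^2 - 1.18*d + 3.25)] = (2.6878*d^4 + 3.5636*d^3 - 12.7429*d^2 + 13.4238*d + 8.0639)/(3.1684*d^4 + 4.2008*d^3 - 10.1776*d^2 - 7.67*d + 10.5625)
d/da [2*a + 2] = 2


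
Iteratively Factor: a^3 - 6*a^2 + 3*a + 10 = (a - 2)*(a^2 - 4*a - 5) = (a - 5)*(a - 2)*(a + 1)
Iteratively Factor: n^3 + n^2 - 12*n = (n - 3)*(n^2 + 4*n) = n*(n - 3)*(n + 4)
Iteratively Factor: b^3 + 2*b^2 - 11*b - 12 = (b + 1)*(b^2 + b - 12) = (b + 1)*(b + 4)*(b - 3)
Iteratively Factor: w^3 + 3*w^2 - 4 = (w - 1)*(w^2 + 4*w + 4) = (w - 1)*(w + 2)*(w + 2)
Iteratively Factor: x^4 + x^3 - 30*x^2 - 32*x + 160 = (x + 4)*(x^3 - 3*x^2 - 18*x + 40) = (x + 4)^2*(x^2 - 7*x + 10) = (x - 2)*(x + 4)^2*(x - 5)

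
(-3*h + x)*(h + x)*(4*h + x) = -12*h^3 - 11*h^2*x + 2*h*x^2 + x^3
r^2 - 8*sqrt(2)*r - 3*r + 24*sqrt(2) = (r - 3)*(r - 8*sqrt(2))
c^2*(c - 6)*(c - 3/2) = c^4 - 15*c^3/2 + 9*c^2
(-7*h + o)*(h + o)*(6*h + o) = -42*h^3 - 43*h^2*o + o^3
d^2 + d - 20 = (d - 4)*(d + 5)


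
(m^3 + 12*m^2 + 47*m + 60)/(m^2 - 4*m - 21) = (m^2 + 9*m + 20)/(m - 7)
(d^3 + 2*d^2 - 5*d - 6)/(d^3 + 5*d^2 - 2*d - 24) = (d + 1)/(d + 4)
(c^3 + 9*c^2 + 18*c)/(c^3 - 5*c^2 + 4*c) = (c^2 + 9*c + 18)/(c^2 - 5*c + 4)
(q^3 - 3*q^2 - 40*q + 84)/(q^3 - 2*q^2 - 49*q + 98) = (q + 6)/(q + 7)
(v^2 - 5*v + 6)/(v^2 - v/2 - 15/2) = 2*(v - 2)/(2*v + 5)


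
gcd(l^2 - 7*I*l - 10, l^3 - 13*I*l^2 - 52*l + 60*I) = l^2 - 7*I*l - 10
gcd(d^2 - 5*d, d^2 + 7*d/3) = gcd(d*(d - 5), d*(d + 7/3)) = d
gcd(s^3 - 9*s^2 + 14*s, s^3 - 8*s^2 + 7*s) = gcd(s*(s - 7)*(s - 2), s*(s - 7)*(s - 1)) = s^2 - 7*s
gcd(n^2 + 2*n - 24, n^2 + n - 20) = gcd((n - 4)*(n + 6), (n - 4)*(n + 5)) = n - 4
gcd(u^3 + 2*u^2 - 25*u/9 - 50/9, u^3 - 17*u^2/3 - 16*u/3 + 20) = u^2 + u/3 - 10/3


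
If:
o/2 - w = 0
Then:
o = 2*w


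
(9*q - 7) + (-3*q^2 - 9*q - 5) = -3*q^2 - 12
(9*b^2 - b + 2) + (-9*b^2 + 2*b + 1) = b + 3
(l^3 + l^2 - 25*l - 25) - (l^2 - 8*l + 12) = l^3 - 17*l - 37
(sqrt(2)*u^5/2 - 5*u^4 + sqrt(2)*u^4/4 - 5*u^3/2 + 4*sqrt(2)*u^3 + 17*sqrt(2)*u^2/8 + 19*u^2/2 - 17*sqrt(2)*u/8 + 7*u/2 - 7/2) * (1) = sqrt(2)*u^5/2 - 5*u^4 + sqrt(2)*u^4/4 - 5*u^3/2 + 4*sqrt(2)*u^3 + 17*sqrt(2)*u^2/8 + 19*u^2/2 - 17*sqrt(2)*u/8 + 7*u/2 - 7/2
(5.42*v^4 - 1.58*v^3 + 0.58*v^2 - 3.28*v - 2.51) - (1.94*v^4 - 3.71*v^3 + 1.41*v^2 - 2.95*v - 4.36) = 3.48*v^4 + 2.13*v^3 - 0.83*v^2 - 0.33*v + 1.85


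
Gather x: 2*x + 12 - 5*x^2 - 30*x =-5*x^2 - 28*x + 12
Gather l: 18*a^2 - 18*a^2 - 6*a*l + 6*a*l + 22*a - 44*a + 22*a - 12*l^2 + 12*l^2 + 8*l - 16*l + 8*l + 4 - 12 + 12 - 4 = 0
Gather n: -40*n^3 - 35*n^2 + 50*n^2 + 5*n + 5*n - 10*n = -40*n^3 + 15*n^2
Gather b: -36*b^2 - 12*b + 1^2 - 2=-36*b^2 - 12*b - 1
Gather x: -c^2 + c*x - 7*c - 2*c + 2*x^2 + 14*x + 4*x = -c^2 - 9*c + 2*x^2 + x*(c + 18)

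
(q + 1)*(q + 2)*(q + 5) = q^3 + 8*q^2 + 17*q + 10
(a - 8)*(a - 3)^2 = a^3 - 14*a^2 + 57*a - 72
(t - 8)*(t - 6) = t^2 - 14*t + 48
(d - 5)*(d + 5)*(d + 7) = d^3 + 7*d^2 - 25*d - 175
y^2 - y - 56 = (y - 8)*(y + 7)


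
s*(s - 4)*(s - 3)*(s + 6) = s^4 - s^3 - 30*s^2 + 72*s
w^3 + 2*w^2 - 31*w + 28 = (w - 4)*(w - 1)*(w + 7)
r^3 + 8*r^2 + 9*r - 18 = (r - 1)*(r + 3)*(r + 6)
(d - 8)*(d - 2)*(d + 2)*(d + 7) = d^4 - d^3 - 60*d^2 + 4*d + 224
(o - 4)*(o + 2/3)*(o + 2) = o^3 - 4*o^2/3 - 28*o/3 - 16/3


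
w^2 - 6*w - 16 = (w - 8)*(w + 2)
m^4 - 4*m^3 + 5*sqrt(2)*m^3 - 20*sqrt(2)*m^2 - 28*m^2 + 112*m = m*(m - 4)*(m - 2*sqrt(2))*(m + 7*sqrt(2))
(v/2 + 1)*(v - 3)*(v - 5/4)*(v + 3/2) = v^4/2 - 3*v^3/8 - 65*v^2/16 + 3*v/16 + 45/8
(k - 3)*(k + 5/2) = k^2 - k/2 - 15/2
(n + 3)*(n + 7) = n^2 + 10*n + 21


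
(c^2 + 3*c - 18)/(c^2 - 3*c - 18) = (-c^2 - 3*c + 18)/(-c^2 + 3*c + 18)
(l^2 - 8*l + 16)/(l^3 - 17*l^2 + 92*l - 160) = (l - 4)/(l^2 - 13*l + 40)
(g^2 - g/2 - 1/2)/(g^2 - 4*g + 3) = (g + 1/2)/(g - 3)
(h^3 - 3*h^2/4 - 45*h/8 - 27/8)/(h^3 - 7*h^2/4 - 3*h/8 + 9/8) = (2*h^2 - 3*h - 9)/(2*h^2 - 5*h + 3)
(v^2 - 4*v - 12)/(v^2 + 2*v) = (v - 6)/v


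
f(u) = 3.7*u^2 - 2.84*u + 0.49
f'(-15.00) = -113.84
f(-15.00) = 875.59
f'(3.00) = 19.36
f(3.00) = 25.27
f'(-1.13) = -11.20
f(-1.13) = 8.42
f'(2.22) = 13.59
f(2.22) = 12.42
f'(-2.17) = -18.90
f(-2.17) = 24.08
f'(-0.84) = -9.06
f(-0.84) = 5.49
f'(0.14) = -1.80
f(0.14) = 0.16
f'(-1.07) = -10.76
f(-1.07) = 7.76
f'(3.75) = 24.91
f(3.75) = 41.87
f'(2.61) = 16.47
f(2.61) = 18.28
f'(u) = 7.4*u - 2.84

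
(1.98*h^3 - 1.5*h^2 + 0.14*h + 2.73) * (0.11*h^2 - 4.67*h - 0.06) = 0.2178*h^5 - 9.4116*h^4 + 6.9016*h^3 - 0.2635*h^2 - 12.7575*h - 0.1638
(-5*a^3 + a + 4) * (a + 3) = -5*a^4 - 15*a^3 + a^2 + 7*a + 12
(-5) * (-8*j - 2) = 40*j + 10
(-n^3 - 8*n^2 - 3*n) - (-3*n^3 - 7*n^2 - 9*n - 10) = 2*n^3 - n^2 + 6*n + 10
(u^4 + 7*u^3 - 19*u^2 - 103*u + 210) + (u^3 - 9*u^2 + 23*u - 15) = u^4 + 8*u^3 - 28*u^2 - 80*u + 195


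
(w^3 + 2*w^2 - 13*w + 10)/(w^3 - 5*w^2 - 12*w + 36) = (w^2 + 4*w - 5)/(w^2 - 3*w - 18)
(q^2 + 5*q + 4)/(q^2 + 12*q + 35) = (q^2 + 5*q + 4)/(q^2 + 12*q + 35)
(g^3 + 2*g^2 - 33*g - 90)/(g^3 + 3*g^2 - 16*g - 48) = (g^2 - g - 30)/(g^2 - 16)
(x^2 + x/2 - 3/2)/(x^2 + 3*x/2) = (x - 1)/x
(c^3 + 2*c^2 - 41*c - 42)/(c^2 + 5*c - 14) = (c^2 - 5*c - 6)/(c - 2)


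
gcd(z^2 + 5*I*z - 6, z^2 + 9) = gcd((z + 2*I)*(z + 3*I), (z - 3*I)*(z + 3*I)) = z + 3*I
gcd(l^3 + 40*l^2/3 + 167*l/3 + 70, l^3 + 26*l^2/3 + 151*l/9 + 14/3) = l^2 + 25*l/3 + 14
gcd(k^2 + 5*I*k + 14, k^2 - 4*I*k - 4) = k - 2*I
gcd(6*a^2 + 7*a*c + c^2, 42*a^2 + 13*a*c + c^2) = 6*a + c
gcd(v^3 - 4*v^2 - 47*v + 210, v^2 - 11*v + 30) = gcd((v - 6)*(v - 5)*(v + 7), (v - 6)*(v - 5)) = v^2 - 11*v + 30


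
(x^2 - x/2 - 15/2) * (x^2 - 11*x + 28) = x^4 - 23*x^3/2 + 26*x^2 + 137*x/2 - 210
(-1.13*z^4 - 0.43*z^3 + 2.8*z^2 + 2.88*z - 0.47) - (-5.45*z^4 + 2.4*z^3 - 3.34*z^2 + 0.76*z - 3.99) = 4.32*z^4 - 2.83*z^3 + 6.14*z^2 + 2.12*z + 3.52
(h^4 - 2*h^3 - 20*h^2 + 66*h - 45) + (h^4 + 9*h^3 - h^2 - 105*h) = 2*h^4 + 7*h^3 - 21*h^2 - 39*h - 45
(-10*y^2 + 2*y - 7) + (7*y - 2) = -10*y^2 + 9*y - 9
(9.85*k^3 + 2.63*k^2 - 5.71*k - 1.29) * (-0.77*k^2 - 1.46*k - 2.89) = -7.5845*k^5 - 16.4061*k^4 - 27.9096*k^3 + 1.7292*k^2 + 18.3853*k + 3.7281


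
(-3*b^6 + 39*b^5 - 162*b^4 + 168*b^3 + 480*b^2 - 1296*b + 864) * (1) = -3*b^6 + 39*b^5 - 162*b^4 + 168*b^3 + 480*b^2 - 1296*b + 864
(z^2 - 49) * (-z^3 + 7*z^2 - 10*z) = -z^5 + 7*z^4 + 39*z^3 - 343*z^2 + 490*z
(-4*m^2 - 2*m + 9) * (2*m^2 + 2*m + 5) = -8*m^4 - 12*m^3 - 6*m^2 + 8*m + 45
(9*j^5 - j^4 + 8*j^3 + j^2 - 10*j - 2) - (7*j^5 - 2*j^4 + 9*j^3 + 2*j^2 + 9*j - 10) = 2*j^5 + j^4 - j^3 - j^2 - 19*j + 8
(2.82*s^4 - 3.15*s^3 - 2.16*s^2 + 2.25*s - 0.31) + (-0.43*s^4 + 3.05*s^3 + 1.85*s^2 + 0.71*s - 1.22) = 2.39*s^4 - 0.1*s^3 - 0.31*s^2 + 2.96*s - 1.53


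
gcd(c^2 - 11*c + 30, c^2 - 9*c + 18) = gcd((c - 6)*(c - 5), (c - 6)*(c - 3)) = c - 6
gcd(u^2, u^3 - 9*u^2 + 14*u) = u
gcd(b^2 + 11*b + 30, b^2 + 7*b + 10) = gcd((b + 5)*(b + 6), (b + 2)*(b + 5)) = b + 5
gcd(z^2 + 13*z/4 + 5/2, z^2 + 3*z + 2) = z + 2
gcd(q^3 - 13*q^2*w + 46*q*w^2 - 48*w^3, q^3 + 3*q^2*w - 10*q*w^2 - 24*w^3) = q - 3*w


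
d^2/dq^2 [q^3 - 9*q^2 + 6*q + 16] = 6*q - 18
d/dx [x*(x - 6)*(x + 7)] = 3*x^2 + 2*x - 42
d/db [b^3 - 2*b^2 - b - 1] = 3*b^2 - 4*b - 1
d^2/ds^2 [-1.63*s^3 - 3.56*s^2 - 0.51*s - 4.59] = -9.78*s - 7.12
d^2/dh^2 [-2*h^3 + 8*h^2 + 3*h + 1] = 16 - 12*h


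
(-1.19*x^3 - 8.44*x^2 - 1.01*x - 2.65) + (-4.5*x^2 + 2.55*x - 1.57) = -1.19*x^3 - 12.94*x^2 + 1.54*x - 4.22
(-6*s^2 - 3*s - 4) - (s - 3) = -6*s^2 - 4*s - 1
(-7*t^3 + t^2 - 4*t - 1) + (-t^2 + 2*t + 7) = -7*t^3 - 2*t + 6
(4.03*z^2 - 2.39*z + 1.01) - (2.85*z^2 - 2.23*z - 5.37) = 1.18*z^2 - 0.16*z + 6.38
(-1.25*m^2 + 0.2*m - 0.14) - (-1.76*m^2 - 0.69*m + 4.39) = 0.51*m^2 + 0.89*m - 4.53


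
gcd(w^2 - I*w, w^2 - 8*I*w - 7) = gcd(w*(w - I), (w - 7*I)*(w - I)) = w - I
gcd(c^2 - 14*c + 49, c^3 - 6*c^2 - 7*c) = c - 7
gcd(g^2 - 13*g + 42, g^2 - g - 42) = g - 7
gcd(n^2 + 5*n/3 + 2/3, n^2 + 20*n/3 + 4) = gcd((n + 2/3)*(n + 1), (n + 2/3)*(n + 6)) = n + 2/3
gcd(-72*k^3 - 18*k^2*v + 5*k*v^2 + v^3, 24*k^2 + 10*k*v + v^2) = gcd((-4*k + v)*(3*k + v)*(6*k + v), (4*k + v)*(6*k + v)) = 6*k + v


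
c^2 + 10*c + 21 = (c + 3)*(c + 7)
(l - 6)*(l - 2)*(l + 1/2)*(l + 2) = l^4 - 11*l^3/2 - 7*l^2 + 22*l + 12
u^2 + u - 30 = (u - 5)*(u + 6)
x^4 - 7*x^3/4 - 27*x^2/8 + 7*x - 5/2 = (x - 2)*(x - 5/4)*(x - 1/2)*(x + 2)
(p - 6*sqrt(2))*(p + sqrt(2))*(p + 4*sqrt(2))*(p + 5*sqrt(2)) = p^4 + 4*sqrt(2)*p^3 - 62*p^2 - 308*sqrt(2)*p - 480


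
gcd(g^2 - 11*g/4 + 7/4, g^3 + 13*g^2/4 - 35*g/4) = g - 7/4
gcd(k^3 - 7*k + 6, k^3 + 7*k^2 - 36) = k^2 + k - 6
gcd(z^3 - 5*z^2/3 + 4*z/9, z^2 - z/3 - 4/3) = z - 4/3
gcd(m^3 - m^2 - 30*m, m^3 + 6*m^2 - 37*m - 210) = m^2 - m - 30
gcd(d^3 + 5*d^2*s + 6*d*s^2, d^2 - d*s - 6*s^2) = d + 2*s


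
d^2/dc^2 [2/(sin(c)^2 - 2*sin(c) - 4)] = 4*(2*sin(c)^4 - 3*sin(c)^3 + 7*sin(c)^2 + 2*sin(c) - 8)/(2*sin(c) + cos(c)^2 + 3)^3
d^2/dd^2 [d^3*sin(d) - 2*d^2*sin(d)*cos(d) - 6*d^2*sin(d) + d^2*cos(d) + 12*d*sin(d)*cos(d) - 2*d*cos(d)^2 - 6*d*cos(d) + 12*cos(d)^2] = -d^3*sin(d) + 6*d^2*sin(d) + 4*d^2*sin(2*d) + 5*d^2*cos(d) + 2*d*sin(d) - 24*d*sin(2*d) - 18*d*cos(d) - 4*d*cos(2*d) + 2*sin(2*d) + 2*cos(d)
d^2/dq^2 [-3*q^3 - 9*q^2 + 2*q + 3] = -18*q - 18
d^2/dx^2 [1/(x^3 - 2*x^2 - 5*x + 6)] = 2*((2 - 3*x)*(x^3 - 2*x^2 - 5*x + 6) + (-3*x^2 + 4*x + 5)^2)/(x^3 - 2*x^2 - 5*x + 6)^3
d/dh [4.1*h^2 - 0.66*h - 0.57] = 8.2*h - 0.66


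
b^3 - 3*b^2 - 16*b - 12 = (b - 6)*(b + 1)*(b + 2)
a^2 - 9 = (a - 3)*(a + 3)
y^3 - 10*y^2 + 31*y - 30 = (y - 5)*(y - 3)*(y - 2)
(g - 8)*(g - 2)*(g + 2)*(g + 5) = g^4 - 3*g^3 - 44*g^2 + 12*g + 160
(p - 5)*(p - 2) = p^2 - 7*p + 10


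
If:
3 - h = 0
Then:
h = 3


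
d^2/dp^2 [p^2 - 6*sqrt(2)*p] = 2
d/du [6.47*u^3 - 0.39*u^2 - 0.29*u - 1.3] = 19.41*u^2 - 0.78*u - 0.29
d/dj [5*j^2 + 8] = 10*j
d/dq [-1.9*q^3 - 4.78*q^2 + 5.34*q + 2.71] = -5.7*q^2 - 9.56*q + 5.34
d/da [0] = 0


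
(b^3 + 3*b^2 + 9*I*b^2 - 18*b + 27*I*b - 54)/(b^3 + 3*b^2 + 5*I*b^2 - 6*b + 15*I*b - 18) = (b + 6*I)/(b + 2*I)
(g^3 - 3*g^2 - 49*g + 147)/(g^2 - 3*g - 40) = (-g^3 + 3*g^2 + 49*g - 147)/(-g^2 + 3*g + 40)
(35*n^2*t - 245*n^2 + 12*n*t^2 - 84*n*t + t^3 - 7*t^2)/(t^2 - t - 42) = (35*n^2 + 12*n*t + t^2)/(t + 6)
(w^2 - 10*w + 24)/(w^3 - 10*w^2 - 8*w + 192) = (w - 4)/(w^2 - 4*w - 32)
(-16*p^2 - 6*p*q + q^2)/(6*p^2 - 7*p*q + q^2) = (-16*p^2 - 6*p*q + q^2)/(6*p^2 - 7*p*q + q^2)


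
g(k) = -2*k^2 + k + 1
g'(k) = 1 - 4*k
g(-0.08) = 0.91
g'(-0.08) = 1.32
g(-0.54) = -0.12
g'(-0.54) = 3.16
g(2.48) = -8.82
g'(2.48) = -8.92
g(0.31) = 1.12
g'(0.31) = -0.24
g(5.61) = -56.33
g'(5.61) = -21.44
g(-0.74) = -0.84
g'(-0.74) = 3.96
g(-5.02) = -54.42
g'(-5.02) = 21.08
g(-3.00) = -20.00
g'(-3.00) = 13.00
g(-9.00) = -170.00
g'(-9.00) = 37.00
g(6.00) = -65.00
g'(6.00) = -23.00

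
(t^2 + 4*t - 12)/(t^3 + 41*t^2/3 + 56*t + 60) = 3*(t - 2)/(3*t^2 + 23*t + 30)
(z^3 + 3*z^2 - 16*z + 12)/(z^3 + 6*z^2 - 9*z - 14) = (z^2 + 5*z - 6)/(z^2 + 8*z + 7)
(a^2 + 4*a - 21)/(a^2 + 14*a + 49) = (a - 3)/(a + 7)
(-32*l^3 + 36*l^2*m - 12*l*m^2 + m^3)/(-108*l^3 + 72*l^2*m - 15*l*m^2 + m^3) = (32*l^3 - 36*l^2*m + 12*l*m^2 - m^3)/(108*l^3 - 72*l^2*m + 15*l*m^2 - m^3)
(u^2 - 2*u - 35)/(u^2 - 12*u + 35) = (u + 5)/(u - 5)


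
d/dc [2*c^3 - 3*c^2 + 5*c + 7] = 6*c^2 - 6*c + 5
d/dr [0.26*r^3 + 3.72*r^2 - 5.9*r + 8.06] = 0.78*r^2 + 7.44*r - 5.9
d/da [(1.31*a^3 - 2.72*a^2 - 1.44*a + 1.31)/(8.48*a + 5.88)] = (22.2176*a^3 + 0.0427999999999962*a^2 - 31.9872*a - 19.576)/(71.9104*a^2 + 99.7248*a + 34.5744)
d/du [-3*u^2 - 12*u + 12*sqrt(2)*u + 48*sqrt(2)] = -6*u - 12 + 12*sqrt(2)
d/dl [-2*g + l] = 1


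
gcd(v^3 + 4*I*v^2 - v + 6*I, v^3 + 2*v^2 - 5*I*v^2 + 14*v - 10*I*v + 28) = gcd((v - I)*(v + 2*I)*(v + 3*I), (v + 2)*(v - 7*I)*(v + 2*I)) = v + 2*I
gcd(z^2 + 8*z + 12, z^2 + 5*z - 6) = z + 6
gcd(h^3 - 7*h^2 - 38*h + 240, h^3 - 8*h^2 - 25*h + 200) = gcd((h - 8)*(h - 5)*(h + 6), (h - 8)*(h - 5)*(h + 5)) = h^2 - 13*h + 40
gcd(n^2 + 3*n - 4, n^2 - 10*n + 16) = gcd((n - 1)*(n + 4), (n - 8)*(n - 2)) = 1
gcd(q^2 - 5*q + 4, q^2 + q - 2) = q - 1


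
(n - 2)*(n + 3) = n^2 + n - 6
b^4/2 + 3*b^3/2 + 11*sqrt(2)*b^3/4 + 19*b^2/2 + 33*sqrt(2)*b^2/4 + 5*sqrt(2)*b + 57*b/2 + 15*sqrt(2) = (b/2 + sqrt(2))*(b + 3)*(b + sqrt(2))*(b + 5*sqrt(2)/2)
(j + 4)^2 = j^2 + 8*j + 16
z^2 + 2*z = z*(z + 2)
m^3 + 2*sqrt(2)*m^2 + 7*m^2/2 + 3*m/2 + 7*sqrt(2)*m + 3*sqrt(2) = (m + 1/2)*(m + 3)*(m + 2*sqrt(2))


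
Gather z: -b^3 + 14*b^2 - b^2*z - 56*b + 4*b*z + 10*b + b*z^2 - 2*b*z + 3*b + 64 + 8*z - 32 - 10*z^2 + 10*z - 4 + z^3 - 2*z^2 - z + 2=-b^3 + 14*b^2 - 43*b + z^3 + z^2*(b - 12) + z*(-b^2 + 2*b + 17) + 30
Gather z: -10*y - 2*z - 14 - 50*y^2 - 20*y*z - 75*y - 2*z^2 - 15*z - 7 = -50*y^2 - 85*y - 2*z^2 + z*(-20*y - 17) - 21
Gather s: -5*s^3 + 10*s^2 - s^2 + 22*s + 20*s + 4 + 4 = -5*s^3 + 9*s^2 + 42*s + 8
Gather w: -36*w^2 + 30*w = -36*w^2 + 30*w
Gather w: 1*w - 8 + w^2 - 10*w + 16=w^2 - 9*w + 8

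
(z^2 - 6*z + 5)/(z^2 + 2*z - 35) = (z - 1)/(z + 7)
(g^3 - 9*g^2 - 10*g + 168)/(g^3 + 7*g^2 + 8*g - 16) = (g^2 - 13*g + 42)/(g^2 + 3*g - 4)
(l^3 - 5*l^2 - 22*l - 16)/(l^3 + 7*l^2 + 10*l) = (l^2 - 7*l - 8)/(l*(l + 5))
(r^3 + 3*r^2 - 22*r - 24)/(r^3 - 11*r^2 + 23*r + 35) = (r^2 + 2*r - 24)/(r^2 - 12*r + 35)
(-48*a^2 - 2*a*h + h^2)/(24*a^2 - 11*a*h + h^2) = (-6*a - h)/(3*a - h)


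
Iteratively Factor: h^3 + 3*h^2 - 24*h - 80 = (h + 4)*(h^2 - h - 20) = (h - 5)*(h + 4)*(h + 4)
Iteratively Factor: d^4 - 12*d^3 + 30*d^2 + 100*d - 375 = (d - 5)*(d^3 - 7*d^2 - 5*d + 75) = (d - 5)^2*(d^2 - 2*d - 15) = (d - 5)^3*(d + 3)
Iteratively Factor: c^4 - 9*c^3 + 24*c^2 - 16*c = (c)*(c^3 - 9*c^2 + 24*c - 16) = c*(c - 1)*(c^2 - 8*c + 16) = c*(c - 4)*(c - 1)*(c - 4)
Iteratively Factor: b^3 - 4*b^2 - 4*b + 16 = (b + 2)*(b^2 - 6*b + 8) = (b - 4)*(b + 2)*(b - 2)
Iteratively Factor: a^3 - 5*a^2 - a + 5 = (a - 5)*(a^2 - 1) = (a - 5)*(a - 1)*(a + 1)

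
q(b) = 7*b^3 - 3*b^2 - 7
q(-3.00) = -223.00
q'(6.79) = 927.45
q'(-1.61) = 64.09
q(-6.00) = -1627.00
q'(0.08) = -0.35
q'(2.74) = 141.22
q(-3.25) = -278.98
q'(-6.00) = 792.00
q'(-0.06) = 0.44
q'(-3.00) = 207.00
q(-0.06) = -7.01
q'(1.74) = 53.14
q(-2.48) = -132.22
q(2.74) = 114.47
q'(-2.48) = 144.04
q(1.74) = 20.79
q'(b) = 21*b^2 - 6*b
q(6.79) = 2046.02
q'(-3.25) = 241.31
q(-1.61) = -43.99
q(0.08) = -7.02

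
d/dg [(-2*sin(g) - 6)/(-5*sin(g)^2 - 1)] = 2*(-5*sin(g)^2 - 30*sin(g) + 1)*cos(g)/(5*sin(g)^2 + 1)^2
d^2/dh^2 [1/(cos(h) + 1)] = (sin(h)^2 + cos(h) + 1)/(cos(h) + 1)^3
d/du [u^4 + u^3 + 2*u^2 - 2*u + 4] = 4*u^3 + 3*u^2 + 4*u - 2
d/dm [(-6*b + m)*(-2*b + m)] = -8*b + 2*m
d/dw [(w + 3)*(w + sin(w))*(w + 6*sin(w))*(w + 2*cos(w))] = -(w + 3)*(w + sin(w))*(w + 6*sin(w))*(2*sin(w) - 1) + (w + 3)*(w + sin(w))*(w + 2*cos(w))*(6*cos(w) + 1) + (w + 3)*(w + 6*sin(w))*(w + 2*cos(w))*(cos(w) + 1) + (w + sin(w))*(w + 6*sin(w))*(w + 2*cos(w))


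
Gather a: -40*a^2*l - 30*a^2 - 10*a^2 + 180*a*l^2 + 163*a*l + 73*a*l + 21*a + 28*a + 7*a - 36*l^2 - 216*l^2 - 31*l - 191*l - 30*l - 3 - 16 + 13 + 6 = a^2*(-40*l - 40) + a*(180*l^2 + 236*l + 56) - 252*l^2 - 252*l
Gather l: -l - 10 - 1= -l - 11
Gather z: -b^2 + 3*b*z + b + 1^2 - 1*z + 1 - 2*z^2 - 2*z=-b^2 + b - 2*z^2 + z*(3*b - 3) + 2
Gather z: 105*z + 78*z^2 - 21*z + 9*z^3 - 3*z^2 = 9*z^3 + 75*z^2 + 84*z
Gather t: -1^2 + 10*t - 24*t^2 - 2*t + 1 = -24*t^2 + 8*t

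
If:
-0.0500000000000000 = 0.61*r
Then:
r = -0.08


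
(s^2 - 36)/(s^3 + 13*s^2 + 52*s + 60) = (s - 6)/(s^2 + 7*s + 10)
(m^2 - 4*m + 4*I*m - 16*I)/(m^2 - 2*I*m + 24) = (m - 4)/(m - 6*I)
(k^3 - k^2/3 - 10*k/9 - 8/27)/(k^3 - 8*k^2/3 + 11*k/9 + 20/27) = (3*k + 2)/(3*k - 5)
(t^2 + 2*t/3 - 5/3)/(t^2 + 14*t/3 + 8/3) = (3*t^2 + 2*t - 5)/(3*t^2 + 14*t + 8)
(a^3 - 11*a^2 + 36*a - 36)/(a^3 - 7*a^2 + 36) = (a - 2)/(a + 2)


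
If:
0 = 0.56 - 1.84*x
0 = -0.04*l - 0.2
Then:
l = -5.00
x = 0.30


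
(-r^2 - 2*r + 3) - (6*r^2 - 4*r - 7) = -7*r^2 + 2*r + 10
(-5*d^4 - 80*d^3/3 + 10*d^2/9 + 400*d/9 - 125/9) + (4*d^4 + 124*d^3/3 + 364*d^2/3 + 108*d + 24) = -d^4 + 44*d^3/3 + 1102*d^2/9 + 1372*d/9 + 91/9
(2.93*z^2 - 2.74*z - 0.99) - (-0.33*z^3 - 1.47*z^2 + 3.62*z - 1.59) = 0.33*z^3 + 4.4*z^2 - 6.36*z + 0.6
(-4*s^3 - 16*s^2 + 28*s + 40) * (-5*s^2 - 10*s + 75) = 20*s^5 + 120*s^4 - 280*s^3 - 1680*s^2 + 1700*s + 3000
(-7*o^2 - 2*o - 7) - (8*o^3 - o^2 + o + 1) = -8*o^3 - 6*o^2 - 3*o - 8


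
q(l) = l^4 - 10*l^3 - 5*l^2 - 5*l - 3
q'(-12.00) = -11117.00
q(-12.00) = 37353.00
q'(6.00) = -281.00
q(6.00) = -1077.00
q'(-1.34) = -55.09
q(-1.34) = 22.01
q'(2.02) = -114.64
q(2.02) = -99.28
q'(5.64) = -298.06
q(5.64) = -972.46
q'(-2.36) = -201.07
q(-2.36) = 143.42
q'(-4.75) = -1063.06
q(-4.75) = 1488.72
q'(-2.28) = -185.56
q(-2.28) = 127.95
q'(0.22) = -8.61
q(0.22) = -4.45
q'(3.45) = -232.32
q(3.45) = -348.73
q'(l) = 4*l^3 - 30*l^2 - 10*l - 5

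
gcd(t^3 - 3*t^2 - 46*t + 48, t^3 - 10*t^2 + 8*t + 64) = t - 8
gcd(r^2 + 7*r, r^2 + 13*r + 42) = r + 7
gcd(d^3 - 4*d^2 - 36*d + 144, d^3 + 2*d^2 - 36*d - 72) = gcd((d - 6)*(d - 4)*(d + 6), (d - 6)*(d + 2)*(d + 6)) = d^2 - 36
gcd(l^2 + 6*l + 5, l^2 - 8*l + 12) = 1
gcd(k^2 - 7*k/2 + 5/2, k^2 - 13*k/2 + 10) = k - 5/2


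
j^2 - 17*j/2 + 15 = (j - 6)*(j - 5/2)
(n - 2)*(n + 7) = n^2 + 5*n - 14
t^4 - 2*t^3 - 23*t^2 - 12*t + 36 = (t - 6)*(t - 1)*(t + 2)*(t + 3)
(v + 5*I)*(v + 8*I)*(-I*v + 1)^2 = -v^4 - 15*I*v^3 + 67*v^2 + 93*I*v - 40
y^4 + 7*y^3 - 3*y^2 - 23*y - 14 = (y - 2)*(y + 1)^2*(y + 7)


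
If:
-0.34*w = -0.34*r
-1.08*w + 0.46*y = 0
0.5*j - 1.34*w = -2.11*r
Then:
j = -0.655925925925926*y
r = 0.425925925925926*y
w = 0.425925925925926*y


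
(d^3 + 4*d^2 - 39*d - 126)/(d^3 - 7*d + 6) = (d^2 + d - 42)/(d^2 - 3*d + 2)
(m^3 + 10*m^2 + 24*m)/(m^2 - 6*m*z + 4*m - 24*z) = m*(-m - 6)/(-m + 6*z)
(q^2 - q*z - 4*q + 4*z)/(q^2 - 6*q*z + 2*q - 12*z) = (q^2 - q*z - 4*q + 4*z)/(q^2 - 6*q*z + 2*q - 12*z)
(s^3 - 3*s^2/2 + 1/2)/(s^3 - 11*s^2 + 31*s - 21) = (2*s^2 - s - 1)/(2*(s^2 - 10*s + 21))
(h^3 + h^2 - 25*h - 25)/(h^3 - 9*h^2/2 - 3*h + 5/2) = 2*(h + 5)/(2*h - 1)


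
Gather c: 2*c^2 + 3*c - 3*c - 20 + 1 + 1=2*c^2 - 18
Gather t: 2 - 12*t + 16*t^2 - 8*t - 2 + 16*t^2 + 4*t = 32*t^2 - 16*t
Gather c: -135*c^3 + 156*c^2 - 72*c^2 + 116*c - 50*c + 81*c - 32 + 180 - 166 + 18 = -135*c^3 + 84*c^2 + 147*c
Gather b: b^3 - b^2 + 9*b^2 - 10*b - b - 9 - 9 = b^3 + 8*b^2 - 11*b - 18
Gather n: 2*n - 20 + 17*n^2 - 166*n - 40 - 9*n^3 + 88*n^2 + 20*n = -9*n^3 + 105*n^2 - 144*n - 60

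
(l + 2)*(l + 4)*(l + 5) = l^3 + 11*l^2 + 38*l + 40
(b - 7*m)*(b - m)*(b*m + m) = b^3*m - 8*b^2*m^2 + b^2*m + 7*b*m^3 - 8*b*m^2 + 7*m^3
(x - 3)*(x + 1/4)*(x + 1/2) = x^3 - 9*x^2/4 - 17*x/8 - 3/8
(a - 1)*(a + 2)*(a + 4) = a^3 + 5*a^2 + 2*a - 8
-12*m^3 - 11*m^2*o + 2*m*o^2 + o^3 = (-3*m + o)*(m + o)*(4*m + o)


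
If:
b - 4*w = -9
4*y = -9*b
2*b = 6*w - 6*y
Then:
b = -27/26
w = 207/104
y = 243/104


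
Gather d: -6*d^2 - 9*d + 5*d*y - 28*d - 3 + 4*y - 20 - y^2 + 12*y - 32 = -6*d^2 + d*(5*y - 37) - y^2 + 16*y - 55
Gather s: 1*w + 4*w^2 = 4*w^2 + w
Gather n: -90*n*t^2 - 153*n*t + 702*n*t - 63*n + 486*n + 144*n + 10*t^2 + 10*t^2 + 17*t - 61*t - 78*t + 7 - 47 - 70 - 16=n*(-90*t^2 + 549*t + 567) + 20*t^2 - 122*t - 126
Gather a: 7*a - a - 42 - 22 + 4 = 6*a - 60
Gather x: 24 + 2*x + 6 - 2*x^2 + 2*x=-2*x^2 + 4*x + 30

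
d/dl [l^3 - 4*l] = 3*l^2 - 4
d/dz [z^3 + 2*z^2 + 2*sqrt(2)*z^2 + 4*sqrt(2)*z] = 3*z^2 + 4*z + 4*sqrt(2)*z + 4*sqrt(2)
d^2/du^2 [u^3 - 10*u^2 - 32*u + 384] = 6*u - 20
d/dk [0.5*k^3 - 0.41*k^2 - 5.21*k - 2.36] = 1.5*k^2 - 0.82*k - 5.21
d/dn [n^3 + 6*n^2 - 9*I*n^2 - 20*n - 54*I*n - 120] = 3*n^2 + n*(12 - 18*I) - 20 - 54*I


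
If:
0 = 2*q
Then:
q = 0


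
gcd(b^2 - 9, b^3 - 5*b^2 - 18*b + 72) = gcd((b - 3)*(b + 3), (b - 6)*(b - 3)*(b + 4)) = b - 3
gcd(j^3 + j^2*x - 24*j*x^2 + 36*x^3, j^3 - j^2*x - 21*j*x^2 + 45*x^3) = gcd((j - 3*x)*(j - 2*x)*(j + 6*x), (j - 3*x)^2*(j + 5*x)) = -j + 3*x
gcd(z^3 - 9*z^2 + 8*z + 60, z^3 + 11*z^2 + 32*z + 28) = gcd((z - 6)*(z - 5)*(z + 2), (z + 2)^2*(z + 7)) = z + 2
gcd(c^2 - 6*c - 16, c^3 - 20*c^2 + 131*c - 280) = c - 8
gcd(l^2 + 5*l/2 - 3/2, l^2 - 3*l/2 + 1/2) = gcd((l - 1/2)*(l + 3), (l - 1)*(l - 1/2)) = l - 1/2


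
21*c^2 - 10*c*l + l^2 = (-7*c + l)*(-3*c + l)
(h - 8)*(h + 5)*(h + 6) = h^3 + 3*h^2 - 58*h - 240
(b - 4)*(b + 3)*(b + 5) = b^3 + 4*b^2 - 17*b - 60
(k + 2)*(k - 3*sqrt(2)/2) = k^2 - 3*sqrt(2)*k/2 + 2*k - 3*sqrt(2)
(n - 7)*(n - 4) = n^2 - 11*n + 28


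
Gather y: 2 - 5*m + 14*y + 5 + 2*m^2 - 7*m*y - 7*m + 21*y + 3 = 2*m^2 - 12*m + y*(35 - 7*m) + 10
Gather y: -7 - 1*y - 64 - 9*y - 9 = -10*y - 80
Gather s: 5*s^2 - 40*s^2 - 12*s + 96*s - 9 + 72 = -35*s^2 + 84*s + 63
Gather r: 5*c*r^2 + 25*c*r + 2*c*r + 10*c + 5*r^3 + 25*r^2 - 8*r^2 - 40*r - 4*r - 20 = 10*c + 5*r^3 + r^2*(5*c + 17) + r*(27*c - 44) - 20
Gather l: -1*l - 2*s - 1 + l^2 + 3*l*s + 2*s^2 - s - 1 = l^2 + l*(3*s - 1) + 2*s^2 - 3*s - 2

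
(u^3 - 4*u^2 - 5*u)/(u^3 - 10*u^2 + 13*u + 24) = u*(u - 5)/(u^2 - 11*u + 24)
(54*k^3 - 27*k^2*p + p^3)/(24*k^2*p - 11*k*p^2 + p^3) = (-18*k^2 + 3*k*p + p^2)/(p*(-8*k + p))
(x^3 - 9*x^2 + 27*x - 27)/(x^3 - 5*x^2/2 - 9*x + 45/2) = 2*(x^2 - 6*x + 9)/(2*x^2 + x - 15)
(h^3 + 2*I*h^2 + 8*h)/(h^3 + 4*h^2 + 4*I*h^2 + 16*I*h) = (h - 2*I)/(h + 4)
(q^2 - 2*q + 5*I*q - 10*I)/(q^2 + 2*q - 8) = (q + 5*I)/(q + 4)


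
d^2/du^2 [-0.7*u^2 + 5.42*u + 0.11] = -1.40000000000000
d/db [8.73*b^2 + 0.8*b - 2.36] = 17.46*b + 0.8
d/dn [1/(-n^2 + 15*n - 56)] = (2*n - 15)/(n^2 - 15*n + 56)^2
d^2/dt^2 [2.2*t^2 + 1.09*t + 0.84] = 4.40000000000000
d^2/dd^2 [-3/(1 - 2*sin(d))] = 6*(-sin(d) + cos(2*d) + 3)/(2*sin(d) - 1)^3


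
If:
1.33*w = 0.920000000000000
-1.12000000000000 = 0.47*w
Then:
No Solution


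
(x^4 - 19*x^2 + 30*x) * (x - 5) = x^5 - 5*x^4 - 19*x^3 + 125*x^2 - 150*x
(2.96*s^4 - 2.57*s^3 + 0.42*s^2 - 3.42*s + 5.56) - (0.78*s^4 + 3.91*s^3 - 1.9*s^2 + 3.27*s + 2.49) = 2.18*s^4 - 6.48*s^3 + 2.32*s^2 - 6.69*s + 3.07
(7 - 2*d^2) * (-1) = 2*d^2 - 7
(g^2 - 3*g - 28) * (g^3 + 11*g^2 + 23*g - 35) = g^5 + 8*g^4 - 38*g^3 - 412*g^2 - 539*g + 980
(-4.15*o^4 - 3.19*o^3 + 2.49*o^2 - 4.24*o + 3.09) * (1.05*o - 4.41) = -4.3575*o^5 + 14.952*o^4 + 16.6824*o^3 - 15.4329*o^2 + 21.9429*o - 13.6269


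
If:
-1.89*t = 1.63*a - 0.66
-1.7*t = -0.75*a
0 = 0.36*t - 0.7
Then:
No Solution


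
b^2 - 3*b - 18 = (b - 6)*(b + 3)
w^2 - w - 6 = (w - 3)*(w + 2)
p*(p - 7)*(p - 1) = p^3 - 8*p^2 + 7*p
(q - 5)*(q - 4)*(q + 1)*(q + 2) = q^4 - 6*q^3 - 5*q^2 + 42*q + 40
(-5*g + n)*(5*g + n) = -25*g^2 + n^2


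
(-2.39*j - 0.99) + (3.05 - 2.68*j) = 2.06 - 5.07*j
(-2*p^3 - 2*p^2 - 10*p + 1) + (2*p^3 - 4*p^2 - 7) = -6*p^2 - 10*p - 6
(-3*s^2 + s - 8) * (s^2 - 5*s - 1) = -3*s^4 + 16*s^3 - 10*s^2 + 39*s + 8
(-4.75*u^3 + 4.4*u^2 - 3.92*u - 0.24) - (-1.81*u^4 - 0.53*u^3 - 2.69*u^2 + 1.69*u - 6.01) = 1.81*u^4 - 4.22*u^3 + 7.09*u^2 - 5.61*u + 5.77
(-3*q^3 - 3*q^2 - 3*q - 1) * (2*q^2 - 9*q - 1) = -6*q^5 + 21*q^4 + 24*q^3 + 28*q^2 + 12*q + 1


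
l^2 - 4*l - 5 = (l - 5)*(l + 1)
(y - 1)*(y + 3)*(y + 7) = y^3 + 9*y^2 + 11*y - 21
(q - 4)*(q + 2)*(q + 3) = q^3 + q^2 - 14*q - 24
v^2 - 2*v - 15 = (v - 5)*(v + 3)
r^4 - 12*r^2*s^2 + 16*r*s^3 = r*(r - 2*s)^2*(r + 4*s)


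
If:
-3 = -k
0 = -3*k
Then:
No Solution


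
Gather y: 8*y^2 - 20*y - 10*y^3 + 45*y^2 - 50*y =-10*y^3 + 53*y^2 - 70*y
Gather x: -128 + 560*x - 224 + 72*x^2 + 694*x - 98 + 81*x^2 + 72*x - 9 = 153*x^2 + 1326*x - 459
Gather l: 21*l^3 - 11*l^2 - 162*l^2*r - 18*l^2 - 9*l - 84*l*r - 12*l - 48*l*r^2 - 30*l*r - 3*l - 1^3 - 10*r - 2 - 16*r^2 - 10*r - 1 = 21*l^3 + l^2*(-162*r - 29) + l*(-48*r^2 - 114*r - 24) - 16*r^2 - 20*r - 4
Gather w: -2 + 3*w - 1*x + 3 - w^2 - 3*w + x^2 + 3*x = -w^2 + x^2 + 2*x + 1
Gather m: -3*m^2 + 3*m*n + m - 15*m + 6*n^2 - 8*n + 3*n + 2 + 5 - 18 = -3*m^2 + m*(3*n - 14) + 6*n^2 - 5*n - 11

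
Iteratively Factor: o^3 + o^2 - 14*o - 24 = (o + 3)*(o^2 - 2*o - 8) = (o - 4)*(o + 3)*(o + 2)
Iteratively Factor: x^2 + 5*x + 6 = (x + 2)*(x + 3)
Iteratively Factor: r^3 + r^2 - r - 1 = (r + 1)*(r^2 - 1) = (r - 1)*(r + 1)*(r + 1)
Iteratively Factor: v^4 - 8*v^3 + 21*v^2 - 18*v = (v - 3)*(v^3 - 5*v^2 + 6*v) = v*(v - 3)*(v^2 - 5*v + 6) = v*(v - 3)*(v - 2)*(v - 3)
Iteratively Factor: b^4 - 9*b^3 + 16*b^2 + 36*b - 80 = (b - 2)*(b^3 - 7*b^2 + 2*b + 40) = (b - 4)*(b - 2)*(b^2 - 3*b - 10) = (b - 5)*(b - 4)*(b - 2)*(b + 2)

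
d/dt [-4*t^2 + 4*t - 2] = 4 - 8*t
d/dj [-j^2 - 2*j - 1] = -2*j - 2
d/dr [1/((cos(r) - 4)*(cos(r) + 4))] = sin(2*r)/((cos(r) - 4)^2*(cos(r) + 4)^2)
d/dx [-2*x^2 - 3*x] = -4*x - 3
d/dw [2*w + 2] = 2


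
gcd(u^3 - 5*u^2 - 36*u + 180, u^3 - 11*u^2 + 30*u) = u^2 - 11*u + 30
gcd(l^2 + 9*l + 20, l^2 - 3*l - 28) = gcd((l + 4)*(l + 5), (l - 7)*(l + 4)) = l + 4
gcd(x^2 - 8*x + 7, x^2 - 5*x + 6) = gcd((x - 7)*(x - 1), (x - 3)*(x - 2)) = 1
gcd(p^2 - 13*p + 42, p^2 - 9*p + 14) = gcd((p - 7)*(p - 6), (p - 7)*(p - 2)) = p - 7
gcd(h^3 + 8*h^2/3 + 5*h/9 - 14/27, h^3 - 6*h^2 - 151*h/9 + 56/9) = h^2 + 2*h - 7/9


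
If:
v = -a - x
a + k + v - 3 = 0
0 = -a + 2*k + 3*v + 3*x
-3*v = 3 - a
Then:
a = 6/5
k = 12/5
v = -3/5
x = -3/5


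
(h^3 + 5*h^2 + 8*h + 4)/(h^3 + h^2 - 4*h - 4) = (h + 2)/(h - 2)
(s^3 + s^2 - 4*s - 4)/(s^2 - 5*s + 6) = (s^2 + 3*s + 2)/(s - 3)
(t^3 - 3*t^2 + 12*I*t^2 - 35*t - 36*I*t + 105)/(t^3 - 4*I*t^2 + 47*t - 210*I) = (t^2 + t*(-3 + 5*I) - 15*I)/(t^2 - 11*I*t - 30)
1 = 1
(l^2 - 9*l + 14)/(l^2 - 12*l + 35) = (l - 2)/(l - 5)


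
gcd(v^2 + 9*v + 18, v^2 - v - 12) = v + 3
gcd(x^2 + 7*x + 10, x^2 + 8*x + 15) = x + 5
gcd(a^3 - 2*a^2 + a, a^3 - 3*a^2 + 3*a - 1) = a^2 - 2*a + 1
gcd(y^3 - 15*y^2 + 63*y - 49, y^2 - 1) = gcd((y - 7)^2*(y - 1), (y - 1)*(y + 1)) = y - 1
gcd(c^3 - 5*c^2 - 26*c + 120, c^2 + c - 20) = c^2 + c - 20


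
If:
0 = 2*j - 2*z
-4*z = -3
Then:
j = 3/4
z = 3/4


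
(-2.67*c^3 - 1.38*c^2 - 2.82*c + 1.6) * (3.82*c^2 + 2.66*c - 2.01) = -10.1994*c^5 - 12.3738*c^4 - 9.0765*c^3 + 1.3846*c^2 + 9.9242*c - 3.216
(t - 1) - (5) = t - 6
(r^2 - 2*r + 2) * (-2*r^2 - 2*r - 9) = -2*r^4 + 2*r^3 - 9*r^2 + 14*r - 18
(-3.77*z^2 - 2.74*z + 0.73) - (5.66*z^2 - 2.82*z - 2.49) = -9.43*z^2 + 0.0799999999999996*z + 3.22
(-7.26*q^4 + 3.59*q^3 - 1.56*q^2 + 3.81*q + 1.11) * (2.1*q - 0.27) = -15.246*q^5 + 9.4992*q^4 - 4.2453*q^3 + 8.4222*q^2 + 1.3023*q - 0.2997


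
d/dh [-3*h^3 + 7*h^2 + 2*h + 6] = -9*h^2 + 14*h + 2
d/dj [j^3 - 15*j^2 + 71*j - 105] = 3*j^2 - 30*j + 71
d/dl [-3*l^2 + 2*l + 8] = 2 - 6*l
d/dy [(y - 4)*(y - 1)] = 2*y - 5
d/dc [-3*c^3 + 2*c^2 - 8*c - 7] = -9*c^2 + 4*c - 8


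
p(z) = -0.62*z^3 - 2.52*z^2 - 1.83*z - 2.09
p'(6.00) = -99.03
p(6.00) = -237.71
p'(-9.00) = -107.13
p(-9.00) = 262.24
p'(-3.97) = -11.14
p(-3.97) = 4.25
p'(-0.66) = 0.69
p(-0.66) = -1.80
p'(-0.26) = -0.65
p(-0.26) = -1.77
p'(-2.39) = -0.41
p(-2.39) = -3.65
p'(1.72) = -16.00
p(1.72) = -15.85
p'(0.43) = -4.34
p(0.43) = -3.39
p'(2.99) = -33.53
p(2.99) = -46.66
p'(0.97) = -8.47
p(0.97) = -6.80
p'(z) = -1.86*z^2 - 5.04*z - 1.83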